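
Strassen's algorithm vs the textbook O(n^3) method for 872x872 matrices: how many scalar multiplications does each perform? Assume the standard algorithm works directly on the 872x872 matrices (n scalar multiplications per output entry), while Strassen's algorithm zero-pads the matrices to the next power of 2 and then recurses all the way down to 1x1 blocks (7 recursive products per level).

Matrix multiplication for 872x872 matrices:

Strassen's algorithm requires power-of-2 dimensions. Pad 872x872 to 1024x1024 (next power of 2).

Standard algorithm: 872^3 = 663054848 multiplications
Strassen's algorithm: 7^(log2(1024)) = 7^10 = 282475249 multiplications
Savings: 663054848 - 282475249 = 380579599 multiplications

Standard: 663054848 multiplications (872^3). Strassen: 282475249 multiplications (7^10, after padding to 1024x1024). Strassen reduces 8 recursive multiplications to 7 at each level.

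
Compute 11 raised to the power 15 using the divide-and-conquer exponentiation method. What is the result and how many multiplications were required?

Computing 11^15 by squaring (build up from 11^1; each line after the first costs one multiplication):

11^1 = 11
11^2 = (11^1)^2 = 11^2 = 121
11^3 = 11 * 11^2 = 11 * 121 = 1331
11^6 = (11^3)^2 = 1331^2 = 1771561
11^7 = 11 * 11^6 = 11 * 1771561 = 19487171
11^14 = (11^7)^2 = 19487171^2 = 379749833583241
11^15 = 11 * 11^14 = 11 * 379749833583241 = 4177248169415651

Result: 4177248169415651
Multiplications needed: 6 (6 lines after 11^1)

11^15 = 4177248169415651. Using exponentiation by squaring, this requires 6 multiplications. The key idea: if the exponent is even, square the half-power; if odd, multiply by the base once.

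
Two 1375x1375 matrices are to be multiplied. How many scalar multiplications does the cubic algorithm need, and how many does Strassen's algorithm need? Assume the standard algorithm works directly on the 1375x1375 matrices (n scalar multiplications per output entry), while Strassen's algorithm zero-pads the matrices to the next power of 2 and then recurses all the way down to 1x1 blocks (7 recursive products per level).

Matrix multiplication for 1375x1375 matrices:

Strassen's algorithm requires power-of-2 dimensions. Pad 1375x1375 to 2048x2048 (next power of 2).

Standard algorithm: 1375^3 = 2599609375 multiplications
Strassen's algorithm: 7^(log2(2048)) = 7^11 = 1977326743 multiplications
Savings: 2599609375 - 1977326743 = 622282632 multiplications

Standard: 2599609375 multiplications (1375^3). Strassen: 1977326743 multiplications (7^11, after padding to 2048x2048). Strassen reduces 8 recursive multiplications to 7 at each level.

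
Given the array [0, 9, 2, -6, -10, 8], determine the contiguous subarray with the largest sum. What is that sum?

Using Kadane's algorithm on [0, 9, 2, -6, -10, 8]:

Scanning through the array:
Position 1 (value 9): max_ending_here = 9, max_so_far = 9
Position 2 (value 2): max_ending_here = 11, max_so_far = 11
Position 3 (value -6): max_ending_here = 5, max_so_far = 11
Position 4 (value -10): max_ending_here = -5, max_so_far = 11
Position 5 (value 8): max_ending_here = 8, max_so_far = 11

Maximum subarray: [0, 9, 2]
Maximum sum: 11

The maximum subarray is [0, 9, 2] with sum 11. This subarray runs from index 0 to index 2.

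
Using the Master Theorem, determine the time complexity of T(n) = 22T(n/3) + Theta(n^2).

Master Theorem for T(n) = 22T(n/3) + O(n^2):

a = 22, b = 3, c = 2
log_b(a) = log_3(22) = 2.8136

Case 1: c = 2 < log_3(22) = 2.8136
T(n) = O(n^(log_3 22))

For T(n) = 22T(n/3) + O(n^2): log_3(22) = 2.8136. This is Case 1 of the Master Theorem (c < log_b(a), work dominated by leaves), giving O(n^(log_3 22)).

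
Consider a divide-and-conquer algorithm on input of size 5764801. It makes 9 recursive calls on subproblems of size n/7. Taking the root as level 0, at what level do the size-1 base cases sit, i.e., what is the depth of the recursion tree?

For divide and conquer with division factor 7:

Problem sizes at each level:
Level 0: 5764801
Level 1: 823543
Level 2: 117649
Level 3: 16807
Level 4: 2401
Level 5: 343
Level 6: 49
Level 7: 7
Level 8: 1

The root is level 0 and the size-1 base case is level 8 (the tree spans levels 0 through 8, i.e. 9 levels counting the root), so the depth is the number of divisions: log_7(5764801) = 8

The recursion tree depth is log_7(5764801) = 8. At each level, the problem size is divided by 7, so it takes 8 divisions to reduce to a base case of size 1. The algorithm makes 9 recursive calls at each level.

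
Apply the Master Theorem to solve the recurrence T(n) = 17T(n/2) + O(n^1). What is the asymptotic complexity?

Master Theorem for T(n) = 17T(n/2) + O(n^1):

a = 17, b = 2, c = 1
log_b(a) = log_2(17) = 4.0875

Case 1: c = 1 < log_2(17) = 4.0875
T(n) = O(n^(log_2 17))

For T(n) = 17T(n/2) + O(n^1): log_2(17) = 4.0875. This is Case 1 of the Master Theorem (c < log_b(a), work dominated by leaves), giving O(n^(log_2 17)).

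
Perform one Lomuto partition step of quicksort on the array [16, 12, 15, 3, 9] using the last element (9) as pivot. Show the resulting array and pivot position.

Lomuto partition with pivot = 9:

Initial array: [16, 12, 15, 3, 9]

arr[0]=16 > 9: no swap
arr[1]=12 > 9: no swap
arr[2]=15 > 9: no swap
arr[3]=3 <= 9: swap with position 0, array becomes [3, 12, 15, 16, 9]

Place pivot at position 1: [3, 9, 15, 16, 12]
Pivot position: 1

After partitioning with pivot 9, the array becomes [3, 9, 15, 16, 12]. The pivot is placed at index 1. All elements to the left of the pivot are <= 9, and all elements to the right are > 9.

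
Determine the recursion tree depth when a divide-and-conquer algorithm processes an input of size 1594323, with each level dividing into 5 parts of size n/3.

For divide and conquer with division factor 3:

Problem sizes at each level:
Level 0: 1594323
Level 1: 531441
Level 2: 177147
Level 3: 59049
Level 4: 19683
Level 5: 6561
Level 6: 2187
Level 7: 729
Level 8: 243
Level 9: 81
Level 10: 27
Level 11: 9
Level 12: 3
Level 13: 1

The root is level 0 and the size-1 base case is level 13 (the tree spans levels 0 through 13, i.e. 14 levels counting the root), so the depth is the number of divisions: log_3(1594323) = 13

The recursion tree depth is log_3(1594323) = 13. At each level, the problem size is divided by 3, so it takes 13 divisions to reduce to a base case of size 1. The algorithm makes 5 recursive calls at each level.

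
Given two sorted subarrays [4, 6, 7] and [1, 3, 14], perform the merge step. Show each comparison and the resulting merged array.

Merging process:

Compare 4 vs 1: take 1 from right. Merged: [1]
Compare 4 vs 3: take 3 from right. Merged: [1, 3]
Compare 4 vs 14: take 4 from left. Merged: [1, 3, 4]
Compare 6 vs 14: take 6 from left. Merged: [1, 3, 4, 6]
Compare 7 vs 14: take 7 from left. Merged: [1, 3, 4, 6, 7]
Append remaining from right: [14]. Merged: [1, 3, 4, 6, 7, 14]

Final merged array: [1, 3, 4, 6, 7, 14]
Total comparisons: 5

The merged array is [1, 3, 4, 6, 7, 14], requiring 5 comparisons. The merge step runs in O(n) time where n is the total number of elements.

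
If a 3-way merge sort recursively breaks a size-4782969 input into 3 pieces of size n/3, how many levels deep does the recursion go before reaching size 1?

For divide and conquer with division factor 3:

Problem sizes at each level:
Level 0: 4782969
Level 1: 1594323
Level 2: 531441
Level 3: 177147
Level 4: 59049
Level 5: 19683
Level 6: 6561
Level 7: 2187
Level 8: 729
Level 9: 243
Level 10: 81
Level 11: 27
Level 12: 9
Level 13: 3
Level 14: 1

The root is level 0 and the size-1 base case is level 14 (the tree spans levels 0 through 14, i.e. 15 levels counting the root), so the depth is the number of divisions: log_3(4782969) = 14

The recursion tree depth is log_3(4782969) = 14. At each level, the problem size is divided by 3, so it takes 14 divisions to reduce to a base case of size 1. The algorithm makes 3 recursive calls at each level.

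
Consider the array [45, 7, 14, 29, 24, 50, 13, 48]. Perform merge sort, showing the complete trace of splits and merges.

Merge sort trace:

Split: [45, 7, 14, 29, 24, 50, 13, 48] -> [45, 7, 14, 29] and [24, 50, 13, 48]
  Split: [45, 7, 14, 29] -> [45, 7] and [14, 29]
    Split: [45, 7] -> [45] and [7]
    Merge: [45] + [7] -> [7, 45]
    Split: [14, 29] -> [14] and [29]
    Merge: [14] + [29] -> [14, 29]
  Merge: [7, 45] + [14, 29] -> [7, 14, 29, 45]
  Split: [24, 50, 13, 48] -> [24, 50] and [13, 48]
    Split: [24, 50] -> [24] and [50]
    Merge: [24] + [50] -> [24, 50]
    Split: [13, 48] -> [13] and [48]
    Merge: [13] + [48] -> [13, 48]
  Merge: [24, 50] + [13, 48] -> [13, 24, 48, 50]
Merge: [7, 14, 29, 45] + [13, 24, 48, 50] -> [7, 13, 14, 24, 29, 45, 48, 50]

Final sorted array: [7, 13, 14, 24, 29, 45, 48, 50]

The merge sort proceeds by recursively splitting the array and merging sorted halves.
After all merges, the sorted array is [7, 13, 14, 24, 29, 45, 48, 50].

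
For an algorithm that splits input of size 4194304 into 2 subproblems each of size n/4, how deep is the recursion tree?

For divide and conquer with division factor 4:

Problem sizes at each level:
Level 0: 4194304
Level 1: 1048576
Level 2: 262144
Level 3: 65536
Level 4: 16384
Level 5: 4096
Level 6: 1024
Level 7: 256
Level 8: 64
Level 9: 16
Level 10: 4
Level 11: 1

The root is level 0 and the size-1 base case is level 11 (the tree spans levels 0 through 11, i.e. 12 levels counting the root), so the depth is the number of divisions: log_4(4194304) = 11

The recursion tree depth is log_4(4194304) = 11. At each level, the problem size is divided by 4, so it takes 11 divisions to reduce to a base case of size 1. The algorithm makes 2 recursive calls at each level.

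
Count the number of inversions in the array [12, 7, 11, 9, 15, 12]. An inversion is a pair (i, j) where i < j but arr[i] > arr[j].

Finding inversions in [12, 7, 11, 9, 15, 12]:

(0, 1): arr[0]=12 > arr[1]=7
(0, 2): arr[0]=12 > arr[2]=11
(0, 3): arr[0]=12 > arr[3]=9
(2, 3): arr[2]=11 > arr[3]=9
(4, 5): arr[4]=15 > arr[5]=12

Total inversions: 5

The array has 5 inversion(s): (0,1), (0,2), (0,3), (2,3), (4,5). Each pair (i,j) satisfies i < j and arr[i] > arr[j].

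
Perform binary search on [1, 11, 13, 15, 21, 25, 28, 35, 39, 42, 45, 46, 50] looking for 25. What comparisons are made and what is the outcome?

Binary search for 25 in [1, 11, 13, 15, 21, 25, 28, 35, 39, 42, 45, 46, 50]:

lo=0, hi=12, mid=6, arr[mid]=28 -> 28 > 25, search left half
lo=0, hi=5, mid=2, arr[mid]=13 -> 13 < 25, search right half
lo=3, hi=5, mid=4, arr[mid]=21 -> 21 < 25, search right half
lo=5, hi=5, mid=5, arr[mid]=25 -> Found target at index 5!

Binary search finds 25 at index 5 after 4 comparisons. The search repeatedly halves the search space by comparing with the middle element.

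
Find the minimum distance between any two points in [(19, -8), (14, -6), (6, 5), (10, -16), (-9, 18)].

Computing all pairwise distances among 5 points:

d((19, -8), (14, -6)) = 5.3852 <-- minimum
d((19, -8), (6, 5)) = 18.3848
d((19, -8), (10, -16)) = 12.0416
d((19, -8), (-9, 18)) = 38.2099
d((14, -6), (6, 5)) = 13.6015
d((14, -6), (10, -16)) = 10.7703
d((14, -6), (-9, 18)) = 33.2415
d((6, 5), (10, -16)) = 21.3776
d((6, 5), (-9, 18)) = 19.8494
d((10, -16), (-9, 18)) = 38.9487

Closest pair: (19, -8) and (14, -6) with distance 5.3852

The closest pair is (19, -8) and (14, -6) with Euclidean distance 5.3852. For 5 points, brute-force pairwise comparison is shown above. For large n, the divide-and-conquer algorithm (sort by x, recurse on halves, check the dividing strip) achieves O(n log n).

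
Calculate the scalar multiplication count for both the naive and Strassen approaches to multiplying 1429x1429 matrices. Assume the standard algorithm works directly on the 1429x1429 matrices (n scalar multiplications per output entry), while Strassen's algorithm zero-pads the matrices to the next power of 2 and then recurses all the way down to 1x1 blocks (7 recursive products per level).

Matrix multiplication for 1429x1429 matrices:

Strassen's algorithm requires power-of-2 dimensions. Pad 1429x1429 to 2048x2048 (next power of 2).

Standard algorithm: 1429^3 = 2918076589 multiplications
Strassen's algorithm: 7^(log2(2048)) = 7^11 = 1977326743 multiplications
Savings: 2918076589 - 1977326743 = 940749846 multiplications

Standard: 2918076589 multiplications (1429^3). Strassen: 1977326743 multiplications (7^11, after padding to 2048x2048). Strassen reduces 8 recursive multiplications to 7 at each level.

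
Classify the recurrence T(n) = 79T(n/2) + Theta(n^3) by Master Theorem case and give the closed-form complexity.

Master Theorem for T(n) = 79T(n/2) + O(n^3):

a = 79, b = 2, c = 3
log_b(a) = log_2(79) = 6.3038

Case 1: c = 3 < log_2(79) = 6.3038
T(n) = O(n^(log_2 79))

For T(n) = 79T(n/2) + O(n^3): log_2(79) = 6.3038. This is Case 1 of the Master Theorem (c < log_b(a), work dominated by leaves), giving O(n^(log_2 79)).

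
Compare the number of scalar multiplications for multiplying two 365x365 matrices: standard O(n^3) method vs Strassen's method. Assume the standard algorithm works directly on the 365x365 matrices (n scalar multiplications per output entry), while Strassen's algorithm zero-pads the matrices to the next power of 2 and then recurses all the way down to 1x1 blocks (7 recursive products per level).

Matrix multiplication for 365x365 matrices:

Strassen's algorithm requires power-of-2 dimensions. Pad 365x365 to 512x512 (next power of 2).

Standard algorithm: 365^3 = 48627125 multiplications
Strassen's algorithm: 7^(log2(512)) = 7^9 = 40353607 multiplications
Savings: 48627125 - 40353607 = 8273518 multiplications

Standard: 48627125 multiplications (365^3). Strassen: 40353607 multiplications (7^9, after padding to 512x512). Strassen reduces 8 recursive multiplications to 7 at each level.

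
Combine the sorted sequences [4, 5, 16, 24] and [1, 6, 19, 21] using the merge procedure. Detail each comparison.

Merging process:

Compare 4 vs 1: take 1 from right. Merged: [1]
Compare 4 vs 6: take 4 from left. Merged: [1, 4]
Compare 5 vs 6: take 5 from left. Merged: [1, 4, 5]
Compare 16 vs 6: take 6 from right. Merged: [1, 4, 5, 6]
Compare 16 vs 19: take 16 from left. Merged: [1, 4, 5, 6, 16]
Compare 24 vs 19: take 19 from right. Merged: [1, 4, 5, 6, 16, 19]
Compare 24 vs 21: take 21 from right. Merged: [1, 4, 5, 6, 16, 19, 21]
Append remaining from left: [24]. Merged: [1, 4, 5, 6, 16, 19, 21, 24]

Final merged array: [1, 4, 5, 6, 16, 19, 21, 24]
Total comparisons: 7

The merged array is [1, 4, 5, 6, 16, 19, 21, 24], requiring 7 comparisons. The merge step runs in O(n) time where n is the total number of elements.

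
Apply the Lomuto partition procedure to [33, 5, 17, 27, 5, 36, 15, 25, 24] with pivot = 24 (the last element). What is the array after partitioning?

Lomuto partition with pivot = 24:

Initial array: [33, 5, 17, 27, 5, 36, 15, 25, 24]

arr[0]=33 > 24: no swap
arr[1]=5 <= 24: swap with position 0, array becomes [5, 33, 17, 27, 5, 36, 15, 25, 24]
arr[2]=17 <= 24: swap with position 1, array becomes [5, 17, 33, 27, 5, 36, 15, 25, 24]
arr[3]=27 > 24: no swap
arr[4]=5 <= 24: swap with position 2, array becomes [5, 17, 5, 27, 33, 36, 15, 25, 24]
arr[5]=36 > 24: no swap
arr[6]=15 <= 24: swap with position 3, array becomes [5, 17, 5, 15, 33, 36, 27, 25, 24]
arr[7]=25 > 24: no swap

Place pivot at position 4: [5, 17, 5, 15, 24, 36, 27, 25, 33]
Pivot position: 4

After partitioning with pivot 24, the array becomes [5, 17, 5, 15, 24, 36, 27, 25, 33]. The pivot is placed at index 4. All elements to the left of the pivot are <= 24, and all elements to the right are > 24.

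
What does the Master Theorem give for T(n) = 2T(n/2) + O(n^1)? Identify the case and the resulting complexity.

Master Theorem for T(n) = 2T(n/2) + O(n^1):

a = 2, b = 2, c = 1
log_b(a) = log_2(2) = 1.0000

Case 2: c = 1 = log_2(2) = 1.0000
T(n) = O(n^1 log n) = O(n log n)

For T(n) = 2T(n/2) + O(n^1): log_2(2) = 1.0000. This is Case 2 of the Master Theorem (c = log_b(a), equal work at all levels), giving O(n log n).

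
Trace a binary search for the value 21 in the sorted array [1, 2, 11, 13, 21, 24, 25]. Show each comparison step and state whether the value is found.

Binary search for 21 in [1, 2, 11, 13, 21, 24, 25]:

lo=0, hi=6, mid=3, arr[mid]=13 -> 13 < 21, search right half
lo=4, hi=6, mid=5, arr[mid]=24 -> 24 > 21, search left half
lo=4, hi=4, mid=4, arr[mid]=21 -> Found target at index 4!

Binary search finds 21 at index 4 after 3 comparisons. The search repeatedly halves the search space by comparing with the middle element.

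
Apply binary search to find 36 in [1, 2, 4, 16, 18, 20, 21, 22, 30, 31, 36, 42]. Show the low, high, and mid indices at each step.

Binary search for 36 in [1, 2, 4, 16, 18, 20, 21, 22, 30, 31, 36, 42]:

lo=0, hi=11, mid=5, arr[mid]=20 -> 20 < 36, search right half
lo=6, hi=11, mid=8, arr[mid]=30 -> 30 < 36, search right half
lo=9, hi=11, mid=10, arr[mid]=36 -> Found target at index 10!

Binary search finds 36 at index 10 after 3 comparisons. The search repeatedly halves the search space by comparing with the middle element.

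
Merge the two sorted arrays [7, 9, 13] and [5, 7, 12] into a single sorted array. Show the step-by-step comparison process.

Merging process:

Compare 7 vs 5: take 5 from right. Merged: [5]
Compare 7 vs 7: take 7 from left. Merged: [5, 7]
Compare 9 vs 7: take 7 from right. Merged: [5, 7, 7]
Compare 9 vs 12: take 9 from left. Merged: [5, 7, 7, 9]
Compare 13 vs 12: take 12 from right. Merged: [5, 7, 7, 9, 12]
Append remaining from left: [13]. Merged: [5, 7, 7, 9, 12, 13]

Final merged array: [5, 7, 7, 9, 12, 13]
Total comparisons: 5

The merged array is [5, 7, 7, 9, 12, 13], requiring 5 comparisons. The merge step runs in O(n) time where n is the total number of elements.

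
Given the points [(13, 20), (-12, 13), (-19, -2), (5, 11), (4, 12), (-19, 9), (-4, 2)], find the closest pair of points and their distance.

Computing all pairwise distances among 7 points:

d((13, 20), (-12, 13)) = 25.9615
d((13, 20), (-19, -2)) = 38.833
d((13, 20), (5, 11)) = 12.0416
d((13, 20), (4, 12)) = 12.0416
d((13, 20), (-19, 9)) = 33.8378
d((13, 20), (-4, 2)) = 24.7588
d((-12, 13), (-19, -2)) = 16.5529
d((-12, 13), (5, 11)) = 17.1172
d((-12, 13), (4, 12)) = 16.0312
d((-12, 13), (-19, 9)) = 8.0623
d((-12, 13), (-4, 2)) = 13.6015
d((-19, -2), (5, 11)) = 27.2947
d((-19, -2), (4, 12)) = 26.9258
d((-19, -2), (-19, 9)) = 11.0
d((-19, -2), (-4, 2)) = 15.5242
d((5, 11), (4, 12)) = 1.4142 <-- minimum
d((5, 11), (-19, 9)) = 24.0832
d((5, 11), (-4, 2)) = 12.7279
d((4, 12), (-19, 9)) = 23.1948
d((4, 12), (-4, 2)) = 12.8062
d((-19, 9), (-4, 2)) = 16.5529

Closest pair: (5, 11) and (4, 12) with distance 1.4142

The closest pair is (5, 11) and (4, 12) with Euclidean distance 1.4142. For 7 points, brute-force pairwise comparison is shown above. For large n, the divide-and-conquer algorithm (sort by x, recurse on halves, check the dividing strip) achieves O(n log n).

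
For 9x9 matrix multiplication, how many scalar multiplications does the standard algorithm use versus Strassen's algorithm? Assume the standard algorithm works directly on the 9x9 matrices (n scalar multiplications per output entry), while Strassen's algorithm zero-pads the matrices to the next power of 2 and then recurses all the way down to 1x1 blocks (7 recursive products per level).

Matrix multiplication for 9x9 matrices:

Strassen's algorithm requires power-of-2 dimensions. Pad 9x9 to 16x16 (next power of 2).

Standard algorithm: 9^3 = 729 multiplications
Strassen's algorithm: 7^(log2(16)) = 7^4 = 2401 multiplications
Difference: 729 - 2401 = -1672 (Strassen uses MORE here due to padding overhead — for small or just-over-power-of-2 n, padding can outweigh the per-level savings)

Standard: 729 multiplications (9^3). Strassen: 2401 multiplications (7^4, after padding to 16x16). Strassen reduces 8 recursive multiplications to 7 at each level.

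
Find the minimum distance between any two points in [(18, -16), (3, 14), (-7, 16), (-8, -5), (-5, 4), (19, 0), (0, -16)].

Computing all pairwise distances among 7 points:

d((18, -16), (3, 14)) = 33.541
d((18, -16), (-7, 16)) = 40.6079
d((18, -16), (-8, -5)) = 28.2312
d((18, -16), (-5, 4)) = 30.4795
d((18, -16), (19, 0)) = 16.0312
d((18, -16), (0, -16)) = 18.0
d((3, 14), (-7, 16)) = 10.198
d((3, 14), (-8, -5)) = 21.9545
d((3, 14), (-5, 4)) = 12.8062
d((3, 14), (19, 0)) = 21.2603
d((3, 14), (0, -16)) = 30.1496
d((-7, 16), (-8, -5)) = 21.0238
d((-7, 16), (-5, 4)) = 12.1655
d((-7, 16), (19, 0)) = 30.5287
d((-7, 16), (0, -16)) = 32.7567
d((-8, -5), (-5, 4)) = 9.4868 <-- minimum
d((-8, -5), (19, 0)) = 27.4591
d((-8, -5), (0, -16)) = 13.6015
d((-5, 4), (19, 0)) = 24.3311
d((-5, 4), (0, -16)) = 20.6155
d((19, 0), (0, -16)) = 24.8395

Closest pair: (-8, -5) and (-5, 4) with distance 9.4868

The closest pair is (-8, -5) and (-5, 4) with Euclidean distance 9.4868. For 7 points, brute-force pairwise comparison is shown above. For large n, the divide-and-conquer algorithm (sort by x, recurse on halves, check the dividing strip) achieves O(n log n).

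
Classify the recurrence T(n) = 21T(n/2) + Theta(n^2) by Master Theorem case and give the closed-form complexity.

Master Theorem for T(n) = 21T(n/2) + O(n^2):

a = 21, b = 2, c = 2
log_b(a) = log_2(21) = 4.3923

Case 1: c = 2 < log_2(21) = 4.3923
T(n) = O(n^(log_2 21))

For T(n) = 21T(n/2) + O(n^2): log_2(21) = 4.3923. This is Case 1 of the Master Theorem (c < log_b(a), work dominated by leaves), giving O(n^(log_2 21)).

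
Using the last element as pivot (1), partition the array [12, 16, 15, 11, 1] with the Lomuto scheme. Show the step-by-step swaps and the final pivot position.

Lomuto partition with pivot = 1:

Initial array: [12, 16, 15, 11, 1]

arr[0]=12 > 1: no swap
arr[1]=16 > 1: no swap
arr[2]=15 > 1: no swap
arr[3]=11 > 1: no swap

Place pivot at position 0: [1, 16, 15, 11, 12]
Pivot position: 0

After partitioning with pivot 1, the array becomes [1, 16, 15, 11, 12]. The pivot is placed at index 0. All elements to the left of the pivot are <= 1, and all elements to the right are > 1.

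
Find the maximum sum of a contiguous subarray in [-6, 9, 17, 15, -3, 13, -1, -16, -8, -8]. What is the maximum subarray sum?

Using Kadane's algorithm on [-6, 9, 17, 15, -3, 13, -1, -16, -8, -8]:

Scanning through the array:
Position 1 (value 9): max_ending_here = 9, max_so_far = 9
Position 2 (value 17): max_ending_here = 26, max_so_far = 26
Position 3 (value 15): max_ending_here = 41, max_so_far = 41
Position 4 (value -3): max_ending_here = 38, max_so_far = 41
Position 5 (value 13): max_ending_here = 51, max_so_far = 51
Position 6 (value -1): max_ending_here = 50, max_so_far = 51
Position 7 (value -16): max_ending_here = 34, max_so_far = 51
Position 8 (value -8): max_ending_here = 26, max_so_far = 51
Position 9 (value -8): max_ending_here = 18, max_so_far = 51

Maximum subarray: [9, 17, 15, -3, 13]
Maximum sum: 51

The maximum subarray is [9, 17, 15, -3, 13] with sum 51. This subarray runs from index 1 to index 5.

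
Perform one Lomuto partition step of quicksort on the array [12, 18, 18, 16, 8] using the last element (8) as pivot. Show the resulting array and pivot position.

Lomuto partition with pivot = 8:

Initial array: [12, 18, 18, 16, 8]

arr[0]=12 > 8: no swap
arr[1]=18 > 8: no swap
arr[2]=18 > 8: no swap
arr[3]=16 > 8: no swap

Place pivot at position 0: [8, 18, 18, 16, 12]
Pivot position: 0

After partitioning with pivot 8, the array becomes [8, 18, 18, 16, 12]. The pivot is placed at index 0. All elements to the left of the pivot are <= 8, and all elements to the right are > 8.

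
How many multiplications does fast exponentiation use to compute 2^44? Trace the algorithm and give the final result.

Computing 2^44 by squaring (build up from 2^1; each line after the first costs one multiplication):

2^1 = 2
2^2 = (2^1)^2 = 2^2 = 4
2^4 = (2^2)^2 = 4^2 = 16
2^5 = 2 * 2^4 = 2 * 16 = 32
2^10 = (2^5)^2 = 32^2 = 1024
2^11 = 2 * 2^10 = 2 * 1024 = 2048
2^22 = (2^11)^2 = 2048^2 = 4194304
2^44 = (2^22)^2 = 4194304^2 = 17592186044416

Result: 17592186044416
Multiplications needed: 7 (7 lines after 2^1)

2^44 = 17592186044416. Using exponentiation by squaring, this requires 7 multiplications. The key idea: if the exponent is even, square the half-power; if odd, multiply by the base once.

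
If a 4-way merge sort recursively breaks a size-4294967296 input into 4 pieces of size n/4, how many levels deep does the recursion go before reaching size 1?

For divide and conquer with division factor 4:

Problem sizes at each level:
Level 0: 4294967296
Level 1: 1073741824
Level 2: 268435456
Level 3: 67108864
Level 4: 16777216
Level 5: 4194304
Level 6: 1048576
Level 7: 262144
Level 8: 65536
Level 9: 16384
Level 10: 4096
Level 11: 1024
Level 12: 256
Level 13: 64
Level 14: 16
Level 15: 4
Level 16: 1

The root is level 0 and the size-1 base case is level 16 (the tree spans levels 0 through 16, i.e. 17 levels counting the root), so the depth is the number of divisions: log_4(4294967296) = 16

The recursion tree depth is log_4(4294967296) = 16. At each level, the problem size is divided by 4, so it takes 16 divisions to reduce to a base case of size 1. The algorithm makes 4 recursive calls at each level.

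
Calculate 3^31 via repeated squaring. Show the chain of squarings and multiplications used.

Computing 3^31 by squaring (build up from 3^1; each line after the first costs one multiplication):

3^1 = 3
3^2 = (3^1)^2 = 3^2 = 9
3^3 = 3 * 3^2 = 3 * 9 = 27
3^6 = (3^3)^2 = 27^2 = 729
3^7 = 3 * 3^6 = 3 * 729 = 2187
3^14 = (3^7)^2 = 2187^2 = 4782969
3^15 = 3 * 3^14 = 3 * 4782969 = 14348907
3^30 = (3^15)^2 = 14348907^2 = 205891132094649
3^31 = 3 * 3^30 = 3 * 205891132094649 = 617673396283947

Result: 617673396283947
Multiplications needed: 8 (8 lines after 3^1)

3^31 = 617673396283947. Using exponentiation by squaring, this requires 8 multiplications. The key idea: if the exponent is even, square the half-power; if odd, multiply by the base once.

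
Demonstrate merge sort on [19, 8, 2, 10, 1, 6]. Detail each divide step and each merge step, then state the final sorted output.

Merge sort trace:

Split: [19, 8, 2, 10, 1, 6] -> [19, 8, 2] and [10, 1, 6]
  Split: [19, 8, 2] -> [19] and [8, 2]
    Split: [8, 2] -> [8] and [2]
    Merge: [8] + [2] -> [2, 8]
  Merge: [19] + [2, 8] -> [2, 8, 19]
  Split: [10, 1, 6] -> [10] and [1, 6]
    Split: [1, 6] -> [1] and [6]
    Merge: [1] + [6] -> [1, 6]
  Merge: [10] + [1, 6] -> [1, 6, 10]
Merge: [2, 8, 19] + [1, 6, 10] -> [1, 2, 6, 8, 10, 19]

Final sorted array: [1, 2, 6, 8, 10, 19]

The merge sort proceeds by recursively splitting the array and merging sorted halves.
After all merges, the sorted array is [1, 2, 6, 8, 10, 19].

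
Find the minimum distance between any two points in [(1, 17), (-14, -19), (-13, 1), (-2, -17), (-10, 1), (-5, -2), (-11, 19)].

Computing all pairwise distances among 7 points:

d((1, 17), (-14, -19)) = 39.0
d((1, 17), (-13, 1)) = 21.2603
d((1, 17), (-2, -17)) = 34.1321
d((1, 17), (-10, 1)) = 19.4165
d((1, 17), (-5, -2)) = 19.9249
d((1, 17), (-11, 19)) = 12.1655
d((-14, -19), (-13, 1)) = 20.025
d((-14, -19), (-2, -17)) = 12.1655
d((-14, -19), (-10, 1)) = 20.3961
d((-14, -19), (-5, -2)) = 19.2354
d((-14, -19), (-11, 19)) = 38.1182
d((-13, 1), (-2, -17)) = 21.095
d((-13, 1), (-10, 1)) = 3.0 <-- minimum
d((-13, 1), (-5, -2)) = 8.544
d((-13, 1), (-11, 19)) = 18.1108
d((-2, -17), (-10, 1)) = 19.6977
d((-2, -17), (-5, -2)) = 15.2971
d((-2, -17), (-11, 19)) = 37.108
d((-10, 1), (-5, -2)) = 5.831
d((-10, 1), (-11, 19)) = 18.0278
d((-5, -2), (-11, 19)) = 21.8403

Closest pair: (-13, 1) and (-10, 1) with distance 3.0

The closest pair is (-13, 1) and (-10, 1) with Euclidean distance 3.0. For 7 points, brute-force pairwise comparison is shown above. For large n, the divide-and-conquer algorithm (sort by x, recurse on halves, check the dividing strip) achieves O(n log n).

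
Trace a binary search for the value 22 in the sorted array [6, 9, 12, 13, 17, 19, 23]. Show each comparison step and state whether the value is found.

Binary search for 22 in [6, 9, 12, 13, 17, 19, 23]:

lo=0, hi=6, mid=3, arr[mid]=13 -> 13 < 22, search right half
lo=4, hi=6, mid=5, arr[mid]=19 -> 19 < 22, search right half
lo=6, hi=6, mid=6, arr[mid]=23 -> 23 > 22, search left half
lo=6 > hi=5, target 22 not found

Binary search determines that 22 is not in the array after 3 comparisons. The search space was exhausted without finding the target.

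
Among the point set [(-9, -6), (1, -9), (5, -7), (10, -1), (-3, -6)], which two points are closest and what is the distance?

Computing all pairwise distances among 5 points:

d((-9, -6), (1, -9)) = 10.4403
d((-9, -6), (5, -7)) = 14.0357
d((-9, -6), (10, -1)) = 19.6469
d((-9, -6), (-3, -6)) = 6.0
d((1, -9), (5, -7)) = 4.4721 <-- minimum
d((1, -9), (10, -1)) = 12.0416
d((1, -9), (-3, -6)) = 5.0
d((5, -7), (10, -1)) = 7.8102
d((5, -7), (-3, -6)) = 8.0623
d((10, -1), (-3, -6)) = 13.9284

Closest pair: (1, -9) and (5, -7) with distance 4.4721

The closest pair is (1, -9) and (5, -7) with Euclidean distance 4.4721. For 5 points, brute-force pairwise comparison is shown above. For large n, the divide-and-conquer algorithm (sort by x, recurse on halves, check the dividing strip) achieves O(n log n).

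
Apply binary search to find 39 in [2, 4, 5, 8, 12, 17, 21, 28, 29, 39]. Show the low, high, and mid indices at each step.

Binary search for 39 in [2, 4, 5, 8, 12, 17, 21, 28, 29, 39]:

lo=0, hi=9, mid=4, arr[mid]=12 -> 12 < 39, search right half
lo=5, hi=9, mid=7, arr[mid]=28 -> 28 < 39, search right half
lo=8, hi=9, mid=8, arr[mid]=29 -> 29 < 39, search right half
lo=9, hi=9, mid=9, arr[mid]=39 -> Found target at index 9!

Binary search finds 39 at index 9 after 4 comparisons. The search repeatedly halves the search space by comparing with the middle element.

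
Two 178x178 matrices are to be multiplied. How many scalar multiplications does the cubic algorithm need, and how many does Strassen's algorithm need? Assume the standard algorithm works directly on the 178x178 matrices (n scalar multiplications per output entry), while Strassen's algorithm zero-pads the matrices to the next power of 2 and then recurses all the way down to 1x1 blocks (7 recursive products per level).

Matrix multiplication for 178x178 matrices:

Strassen's algorithm requires power-of-2 dimensions. Pad 178x178 to 256x256 (next power of 2).

Standard algorithm: 178^3 = 5639752 multiplications
Strassen's algorithm: 7^(log2(256)) = 7^8 = 5764801 multiplications
Difference: 5639752 - 5764801 = -125049 (Strassen uses MORE here due to padding overhead — for small or just-over-power-of-2 n, padding can outweigh the per-level savings)

Standard: 5639752 multiplications (178^3). Strassen: 5764801 multiplications (7^8, after padding to 256x256). Strassen reduces 8 recursive multiplications to 7 at each level.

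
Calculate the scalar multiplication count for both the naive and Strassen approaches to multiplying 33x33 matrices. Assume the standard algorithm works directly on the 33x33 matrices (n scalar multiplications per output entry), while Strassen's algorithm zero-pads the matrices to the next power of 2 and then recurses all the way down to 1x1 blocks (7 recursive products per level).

Matrix multiplication for 33x33 matrices:

Strassen's algorithm requires power-of-2 dimensions. Pad 33x33 to 64x64 (next power of 2).

Standard algorithm: 33^3 = 35937 multiplications
Strassen's algorithm: 7^(log2(64)) = 7^6 = 117649 multiplications
Difference: 35937 - 117649 = -81712 (Strassen uses MORE here due to padding overhead — for small or just-over-power-of-2 n, padding can outweigh the per-level savings)

Standard: 35937 multiplications (33^3). Strassen: 117649 multiplications (7^6, after padding to 64x64). Strassen reduces 8 recursive multiplications to 7 at each level.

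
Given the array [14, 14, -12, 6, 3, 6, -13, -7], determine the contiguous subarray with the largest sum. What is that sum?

Using Kadane's algorithm on [14, 14, -12, 6, 3, 6, -13, -7]:

Scanning through the array:
Position 1 (value 14): max_ending_here = 28, max_so_far = 28
Position 2 (value -12): max_ending_here = 16, max_so_far = 28
Position 3 (value 6): max_ending_here = 22, max_so_far = 28
Position 4 (value 3): max_ending_here = 25, max_so_far = 28
Position 5 (value 6): max_ending_here = 31, max_so_far = 31
Position 6 (value -13): max_ending_here = 18, max_so_far = 31
Position 7 (value -7): max_ending_here = 11, max_so_far = 31

Maximum subarray: [14, 14, -12, 6, 3, 6]
Maximum sum: 31

The maximum subarray is [14, 14, -12, 6, 3, 6] with sum 31. This subarray runs from index 0 to index 5.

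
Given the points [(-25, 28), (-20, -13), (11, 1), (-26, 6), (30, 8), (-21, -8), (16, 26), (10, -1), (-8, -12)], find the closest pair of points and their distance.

Computing all pairwise distances among 9 points:

d((-25, 28), (-20, -13)) = 41.3038
d((-25, 28), (11, 1)) = 45.0
d((-25, 28), (-26, 6)) = 22.0227
d((-25, 28), (30, 8)) = 58.5235
d((-25, 28), (-21, -8)) = 36.2215
d((-25, 28), (16, 26)) = 41.0488
d((-25, 28), (10, -1)) = 45.4533
d((-25, 28), (-8, -12)) = 43.4626
d((-20, -13), (11, 1)) = 34.0147
d((-20, -13), (-26, 6)) = 19.9249
d((-20, -13), (30, 8)) = 54.231
d((-20, -13), (-21, -8)) = 5.099
d((-20, -13), (16, 26)) = 53.0754
d((-20, -13), (10, -1)) = 32.311
d((-20, -13), (-8, -12)) = 12.0416
d((11, 1), (-26, 6)) = 37.3363
d((11, 1), (30, 8)) = 20.2485
d((11, 1), (-21, -8)) = 33.2415
d((11, 1), (16, 26)) = 25.4951
d((11, 1), (10, -1)) = 2.2361 <-- minimum
d((11, 1), (-8, -12)) = 23.0217
d((-26, 6), (30, 8)) = 56.0357
d((-26, 6), (-21, -8)) = 14.8661
d((-26, 6), (16, 26)) = 46.5188
d((-26, 6), (10, -1)) = 36.6742
d((-26, 6), (-8, -12)) = 25.4558
d((30, 8), (-21, -8)) = 53.4509
d((30, 8), (16, 26)) = 22.8035
d((30, 8), (10, -1)) = 21.9317
d((30, 8), (-8, -12)) = 42.9418
d((-21, -8), (16, 26)) = 50.2494
d((-21, -8), (10, -1)) = 31.7805
d((-21, -8), (-8, -12)) = 13.6015
d((16, 26), (10, -1)) = 27.6586
d((16, 26), (-8, -12)) = 44.9444
d((10, -1), (-8, -12)) = 21.095

Closest pair: (11, 1) and (10, -1) with distance 2.2361

The closest pair is (11, 1) and (10, -1) with Euclidean distance 2.2361. For 9 points, brute-force pairwise comparison is shown above. For large n, the divide-and-conquer algorithm (sort by x, recurse on halves, check the dividing strip) achieves O(n log n).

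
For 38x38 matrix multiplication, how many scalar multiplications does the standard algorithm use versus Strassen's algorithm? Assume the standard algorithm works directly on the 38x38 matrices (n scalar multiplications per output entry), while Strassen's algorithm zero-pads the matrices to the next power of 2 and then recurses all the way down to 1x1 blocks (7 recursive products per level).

Matrix multiplication for 38x38 matrices:

Strassen's algorithm requires power-of-2 dimensions. Pad 38x38 to 64x64 (next power of 2).

Standard algorithm: 38^3 = 54872 multiplications
Strassen's algorithm: 7^(log2(64)) = 7^6 = 117649 multiplications
Difference: 54872 - 117649 = -62777 (Strassen uses MORE here due to padding overhead — for small or just-over-power-of-2 n, padding can outweigh the per-level savings)

Standard: 54872 multiplications (38^3). Strassen: 117649 multiplications (7^6, after padding to 64x64). Strassen reduces 8 recursive multiplications to 7 at each level.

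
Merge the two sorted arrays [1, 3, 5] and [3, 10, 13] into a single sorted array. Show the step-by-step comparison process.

Merging process:

Compare 1 vs 3: take 1 from left. Merged: [1]
Compare 3 vs 3: take 3 from left. Merged: [1, 3]
Compare 5 vs 3: take 3 from right. Merged: [1, 3, 3]
Compare 5 vs 10: take 5 from left. Merged: [1, 3, 3, 5]
Append remaining from right: [10, 13]. Merged: [1, 3, 3, 5, 10, 13]

Final merged array: [1, 3, 3, 5, 10, 13]
Total comparisons: 4

The merged array is [1, 3, 3, 5, 10, 13], requiring 4 comparisons. The merge step runs in O(n) time where n is the total number of elements.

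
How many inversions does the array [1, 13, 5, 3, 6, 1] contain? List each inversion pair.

Finding inversions in [1, 13, 5, 3, 6, 1]:

(1, 2): arr[1]=13 > arr[2]=5
(1, 3): arr[1]=13 > arr[3]=3
(1, 4): arr[1]=13 > arr[4]=6
(1, 5): arr[1]=13 > arr[5]=1
(2, 3): arr[2]=5 > arr[3]=3
(2, 5): arr[2]=5 > arr[5]=1
(3, 5): arr[3]=3 > arr[5]=1
(4, 5): arr[4]=6 > arr[5]=1

Total inversions: 8

The array has 8 inversion(s): (1,2), (1,3), (1,4), (1,5), (2,3), (2,5), (3,5), (4,5). Each pair (i,j) satisfies i < j and arr[i] > arr[j].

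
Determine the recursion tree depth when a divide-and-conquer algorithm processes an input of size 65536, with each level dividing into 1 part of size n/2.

For divide and conquer with division factor 2:

Problem sizes at each level:
Level 0: 65536
Level 1: 32768
Level 2: 16384
Level 3: 8192
Level 4: 4096
Level 5: 2048
Level 6: 1024
Level 7: 512
Level 8: 256
Level 9: 128
Level 10: 64
Level 11: 32
Level 12: 16
Level 13: 8
Level 14: 4
Level 15: 2
Level 16: 1

The root is level 0 and the size-1 base case is level 16 (the tree spans levels 0 through 16, i.e. 17 levels counting the root), so the depth is the number of divisions: log_2(65536) = 16

The recursion tree depth is log_2(65536) = 16. At each level, the problem size is divided by 2, so it takes 16 divisions to reduce to a base case of size 1. The algorithm makes 1 recursive call at each level.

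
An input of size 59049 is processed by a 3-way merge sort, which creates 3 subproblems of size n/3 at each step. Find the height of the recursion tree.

For divide and conquer with division factor 3:

Problem sizes at each level:
Level 0: 59049
Level 1: 19683
Level 2: 6561
Level 3: 2187
Level 4: 729
Level 5: 243
Level 6: 81
Level 7: 27
Level 8: 9
Level 9: 3
Level 10: 1

The root is level 0 and the size-1 base case is level 10 (the tree spans levels 0 through 10, i.e. 11 levels counting the root), so the depth is the number of divisions: log_3(59049) = 10

The recursion tree depth is log_3(59049) = 10. At each level, the problem size is divided by 3, so it takes 10 divisions to reduce to a base case of size 1. The algorithm makes 3 recursive calls at each level.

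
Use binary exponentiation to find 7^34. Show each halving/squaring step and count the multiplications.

Computing 7^34 by squaring (build up from 7^1; each line after the first costs one multiplication):

7^1 = 7
7^2 = (7^1)^2 = 7^2 = 49
7^4 = (7^2)^2 = 49^2 = 2401
7^8 = (7^4)^2 = 2401^2 = 5764801
7^16 = (7^8)^2 = 5764801^2 = 33232930569601
7^17 = 7 * 7^16 = 7 * 33232930569601 = 232630513987207
7^34 = (7^17)^2 = 232630513987207^2 = 54116956037952111668959660849

Result: 54116956037952111668959660849
Multiplications needed: 6 (6 lines after 7^1)

7^34 = 54116956037952111668959660849. Using exponentiation by squaring, this requires 6 multiplications. The key idea: if the exponent is even, square the half-power; if odd, multiply by the base once.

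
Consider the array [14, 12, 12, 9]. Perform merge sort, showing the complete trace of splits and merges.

Merge sort trace:

Split: [14, 12, 12, 9] -> [14, 12] and [12, 9]
  Split: [14, 12] -> [14] and [12]
  Merge: [14] + [12] -> [12, 14]
  Split: [12, 9] -> [12] and [9]
  Merge: [12] + [9] -> [9, 12]
Merge: [12, 14] + [9, 12] -> [9, 12, 12, 14]

Final sorted array: [9, 12, 12, 14]

The merge sort proceeds by recursively splitting the array and merging sorted halves.
After all merges, the sorted array is [9, 12, 12, 14].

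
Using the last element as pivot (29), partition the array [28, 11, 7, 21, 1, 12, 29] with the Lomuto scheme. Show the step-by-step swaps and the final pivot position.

Lomuto partition with pivot = 29:

Initial array: [28, 11, 7, 21, 1, 12, 29]

arr[0]=28 <= 29: swap with position 0, array becomes [28, 11, 7, 21, 1, 12, 29]
arr[1]=11 <= 29: swap with position 1, array becomes [28, 11, 7, 21, 1, 12, 29]
arr[2]=7 <= 29: swap with position 2, array becomes [28, 11, 7, 21, 1, 12, 29]
arr[3]=21 <= 29: swap with position 3, array becomes [28, 11, 7, 21, 1, 12, 29]
arr[4]=1 <= 29: swap with position 4, array becomes [28, 11, 7, 21, 1, 12, 29]
arr[5]=12 <= 29: swap with position 5, array becomes [28, 11, 7, 21, 1, 12, 29]

Place pivot at position 6: [28, 11, 7, 21, 1, 12, 29]
Pivot position: 6

After partitioning with pivot 29, the array becomes [28, 11, 7, 21, 1, 12, 29]. The pivot is placed at index 6. All elements to the left of the pivot are <= 29, and all elements to the right are > 29.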